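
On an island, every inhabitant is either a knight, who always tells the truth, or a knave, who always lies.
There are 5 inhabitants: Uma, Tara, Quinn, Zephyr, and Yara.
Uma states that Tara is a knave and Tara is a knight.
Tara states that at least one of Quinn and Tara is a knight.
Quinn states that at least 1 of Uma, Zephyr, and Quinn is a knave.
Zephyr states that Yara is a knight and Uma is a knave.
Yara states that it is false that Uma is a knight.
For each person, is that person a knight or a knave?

Knights: Tara, Quinn, Zephyr, and Yara. Knaves: Uma.

Uma is a knave, and the claim "Tara is a knave and Tara is a knight" is indeed False.
Tara is a knight, and the claim "at least one of Quinn and Tara is a knight" is indeed True.
Quinn is a knight, and the claim "at least 1 of Uma, Zephyr, and Quinn is a knave" is indeed True.
Since Zephyr is a knight, "Yara is a knight and Uma is a knave" needs to be True, which holds.
Yara (knight): "it is false that Uma is a knight" — True. ✓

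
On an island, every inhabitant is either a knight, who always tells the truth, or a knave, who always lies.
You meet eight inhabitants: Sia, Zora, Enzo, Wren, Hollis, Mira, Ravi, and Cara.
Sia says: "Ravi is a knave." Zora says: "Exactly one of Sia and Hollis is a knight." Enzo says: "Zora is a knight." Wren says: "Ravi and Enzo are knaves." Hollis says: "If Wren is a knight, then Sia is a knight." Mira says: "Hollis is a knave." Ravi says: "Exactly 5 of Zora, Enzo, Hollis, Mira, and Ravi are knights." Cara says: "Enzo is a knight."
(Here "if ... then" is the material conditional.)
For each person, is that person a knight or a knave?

Sia is a knight, Zora is a knave, Enzo is a knave, Wren is a knight, Hollis is a knight, Mira is a knave, Ravi is a knave, and Cara is a knave.

As a knight, Sia's statement "Ravi is a knave" should be True; it is.
Zora is a knave, so "exactly one of Sia and Hollis is a knight" must be False — and it is.
Enzo is a knave, and the claim "Zora is a knight" is indeed False.
Wren is a knight, and the claim "Ravi and Enzo are knaves" is indeed True.
Hollis is a knight, and the claim "if Wren is a knight, then Sia is a knight" is indeed True.
Mira is a knave; "Hollis is a knave" is False, as required.
Ravi is a knave, and the claim "exactly 5 of Zora, Enzo, Hollis, Mira, and Ravi are knights" is indeed False.
Cara is a knave, and the claim "Enzo is a knight" is indeed False.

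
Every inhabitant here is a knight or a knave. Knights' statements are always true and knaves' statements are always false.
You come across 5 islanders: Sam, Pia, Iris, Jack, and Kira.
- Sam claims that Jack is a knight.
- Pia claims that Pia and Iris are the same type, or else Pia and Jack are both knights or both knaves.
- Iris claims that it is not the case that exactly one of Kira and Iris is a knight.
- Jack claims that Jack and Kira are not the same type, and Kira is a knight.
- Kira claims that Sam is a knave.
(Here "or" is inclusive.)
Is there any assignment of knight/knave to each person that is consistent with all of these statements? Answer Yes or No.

No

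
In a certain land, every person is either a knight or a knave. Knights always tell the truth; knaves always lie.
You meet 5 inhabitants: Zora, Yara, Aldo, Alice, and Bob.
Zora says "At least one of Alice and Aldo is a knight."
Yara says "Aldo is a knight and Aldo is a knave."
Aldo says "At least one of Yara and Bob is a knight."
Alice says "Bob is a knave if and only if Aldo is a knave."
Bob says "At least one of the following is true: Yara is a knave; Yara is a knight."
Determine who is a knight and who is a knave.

Knights: Zora, Aldo, Alice, and Bob. Knaves: Yara.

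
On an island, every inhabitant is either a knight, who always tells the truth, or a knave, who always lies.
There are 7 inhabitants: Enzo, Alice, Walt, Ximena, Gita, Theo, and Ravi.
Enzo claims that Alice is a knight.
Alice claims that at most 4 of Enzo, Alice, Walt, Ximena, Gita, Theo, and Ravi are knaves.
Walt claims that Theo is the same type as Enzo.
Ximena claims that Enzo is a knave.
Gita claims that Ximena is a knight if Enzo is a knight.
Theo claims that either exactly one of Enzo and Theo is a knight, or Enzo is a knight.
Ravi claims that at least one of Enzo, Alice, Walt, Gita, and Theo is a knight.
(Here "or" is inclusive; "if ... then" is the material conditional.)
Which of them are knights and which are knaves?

Enzo is a knight, and the claim "Alice is a knight" is indeed True.
Alice is a knight, and the claim "at most 4 of Enzo, Alice, Walt, Ximena, Gita, Theo, and Ravi are knaves" is indeed True.
Walt is a knight, and the claim "Theo is the same type as Enzo" is indeed True.
Ximena is a knave, so "Enzo is a knave" must be False — and it is.
As a knave, Gita's statement "Ximena is a knight if Enzo is a knight" should be False; it is.
Theo is a knight, and the claim "either exactly one of Enzo and Theo is a knight, or Enzo is a knight" is indeed True.
As a knight, Ravi's statement "at least one of Enzo, Alice, Walt, Gita, and Theo is a knight" should be True; it is.

Knights: Enzo, Alice, Walt, Theo, and Ravi. Knaves: Ximena and Gita.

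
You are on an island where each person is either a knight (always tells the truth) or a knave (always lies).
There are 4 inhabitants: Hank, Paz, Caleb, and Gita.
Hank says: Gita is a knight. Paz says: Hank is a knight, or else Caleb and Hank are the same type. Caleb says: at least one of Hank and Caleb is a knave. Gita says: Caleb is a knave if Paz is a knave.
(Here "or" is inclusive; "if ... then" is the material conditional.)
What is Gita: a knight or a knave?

Consistent assignments: {Hank=knave, Paz=knave, Caleb=knight, Gita=knave}
In every consistent assignment, Gita is a knave.

Gita is a knave.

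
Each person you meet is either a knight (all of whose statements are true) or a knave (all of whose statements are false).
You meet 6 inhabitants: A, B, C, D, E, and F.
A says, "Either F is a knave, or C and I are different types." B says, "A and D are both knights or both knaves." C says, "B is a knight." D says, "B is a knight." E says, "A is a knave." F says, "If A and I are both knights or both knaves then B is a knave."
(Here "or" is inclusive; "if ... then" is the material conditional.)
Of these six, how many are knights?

2

The unique consistent assignment is A=knight, B=knave, C=knave, D=knave, E=knave, F=knight.
That has 2 knights.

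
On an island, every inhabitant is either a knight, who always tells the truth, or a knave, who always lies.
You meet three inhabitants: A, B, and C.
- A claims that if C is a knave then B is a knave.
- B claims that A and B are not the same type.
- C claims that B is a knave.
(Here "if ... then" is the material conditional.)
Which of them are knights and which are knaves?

A is a knave, B is a knight, and C is a knave.

Suppose A is a knight. Then A's statement "if C is a knave then B is a knave" would have to be true. Checking the 4 ways to assign the others, none is consistent with every speaker.
(For instance, with B=knight, C=knave, A's claim "if C is a knave then B is a knave" comes out false where it would need to be true.)
So A must be a knave, making "if C is a knave then B is a knave" false. Taking A=knave, B=knight, C=knave, each remaining statement checks out:
  B (knight): "A and B are not the same type" — true. ✓
  C (knave): "B is a knave" — false. ✓
This is the unique consistent assignment.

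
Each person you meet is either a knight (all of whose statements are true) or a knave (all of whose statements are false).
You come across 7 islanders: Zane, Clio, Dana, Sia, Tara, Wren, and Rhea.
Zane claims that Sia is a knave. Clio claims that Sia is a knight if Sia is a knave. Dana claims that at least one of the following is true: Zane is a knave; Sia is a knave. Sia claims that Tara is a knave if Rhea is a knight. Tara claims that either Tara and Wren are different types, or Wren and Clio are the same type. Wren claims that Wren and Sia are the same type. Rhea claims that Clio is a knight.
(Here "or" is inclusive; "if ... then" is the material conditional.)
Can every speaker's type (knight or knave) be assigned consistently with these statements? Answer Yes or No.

Yes

One consistent assignment: Zane=knave, Clio=knight, Dana=knight, Sia=knight, Tara=knave, Wren=knave, Rhea=knight.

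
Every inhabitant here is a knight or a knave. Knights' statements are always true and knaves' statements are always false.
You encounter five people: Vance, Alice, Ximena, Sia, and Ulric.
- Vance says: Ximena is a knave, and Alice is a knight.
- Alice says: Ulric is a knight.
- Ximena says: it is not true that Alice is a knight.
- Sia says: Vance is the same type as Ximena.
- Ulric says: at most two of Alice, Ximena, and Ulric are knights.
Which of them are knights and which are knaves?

Vance (knight): "Ximena is a knave, and Alice is a knight" — True. ✓
Alice (knight): "Ulric is a knight" — True. ✓
Ximena is a knave; "it is not true that Alice is a knight" is false, as required.
Sia is a knave, so "Vance is the same type as Ximena" must be false — and it is.
Ulric is a knight, so "at most two of Alice, Ximena, and Ulric are knights" must be True — and it is.

Vance is a knight, Alice is a knight, Ximena is a knave, Sia is a knave, and Ulric is a knight.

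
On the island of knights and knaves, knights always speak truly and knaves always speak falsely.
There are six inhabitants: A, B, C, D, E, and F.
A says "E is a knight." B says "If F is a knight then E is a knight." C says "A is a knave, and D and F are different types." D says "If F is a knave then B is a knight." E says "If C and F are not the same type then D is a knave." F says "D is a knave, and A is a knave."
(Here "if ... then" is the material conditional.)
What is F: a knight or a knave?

F is a knave.

Consistent assignments: {A=knight, B=knight, C=knave, D=knight, E=knight, F=knave}; {A=knave, B=knight, C=knight, D=knight, E=knave, F=knave}
In every consistent assignment, F is a knave.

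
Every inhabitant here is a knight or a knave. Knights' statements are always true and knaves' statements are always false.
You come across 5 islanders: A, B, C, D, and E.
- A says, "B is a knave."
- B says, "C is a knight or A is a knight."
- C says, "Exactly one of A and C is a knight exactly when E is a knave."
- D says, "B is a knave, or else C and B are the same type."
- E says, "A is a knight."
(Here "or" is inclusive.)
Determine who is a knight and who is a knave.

A is a knave, B is a knight, C is a knight, D is a knight, and E is a knave.

Suppose A is a knight. Then A's statement "B is a knave" would have to be true. Checking the 16 ways to assign the others, none is consistent with every speaker.
(For instance, with B=knight, C=knight, D=knight, E=knave, A's claim "B is a knave" comes out false where it would need to be true.)
So A must be a knave, making "B is a knave" false. Taking A=knave, B=knight, C=knight, D=knight, E=knave, each remaining statement checks out:
  B (knight): "C is a knight or A is a knight" — true. ✓
  C (knight): "exactly one of A and C is a knight exactly when E is a knave" — true. ✓
  D (knight): "B is a knave, or else C and B are the same type" — true. ✓
  E (knave): "A is a knight" — false. ✓
This is the unique consistent assignment.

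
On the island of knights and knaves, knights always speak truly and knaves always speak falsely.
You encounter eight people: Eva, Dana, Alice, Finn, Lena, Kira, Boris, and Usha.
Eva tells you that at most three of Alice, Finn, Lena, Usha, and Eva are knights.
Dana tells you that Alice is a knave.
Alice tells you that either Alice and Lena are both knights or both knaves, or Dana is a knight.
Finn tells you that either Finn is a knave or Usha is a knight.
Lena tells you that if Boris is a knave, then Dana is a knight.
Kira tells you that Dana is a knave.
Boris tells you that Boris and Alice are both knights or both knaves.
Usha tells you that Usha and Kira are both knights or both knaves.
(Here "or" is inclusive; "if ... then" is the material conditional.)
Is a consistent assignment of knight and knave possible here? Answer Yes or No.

Yes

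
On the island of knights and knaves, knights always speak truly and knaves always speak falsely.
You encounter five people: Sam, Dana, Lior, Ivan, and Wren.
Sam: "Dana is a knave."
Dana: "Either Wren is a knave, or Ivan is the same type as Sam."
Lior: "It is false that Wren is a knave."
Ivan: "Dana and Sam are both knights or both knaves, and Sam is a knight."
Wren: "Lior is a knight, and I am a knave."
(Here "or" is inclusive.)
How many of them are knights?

The unique consistent assignment is Sam=knave, Dana=knight, Lior=knave, Ivan=knave, Wren=knave.
That has 1 knight.

1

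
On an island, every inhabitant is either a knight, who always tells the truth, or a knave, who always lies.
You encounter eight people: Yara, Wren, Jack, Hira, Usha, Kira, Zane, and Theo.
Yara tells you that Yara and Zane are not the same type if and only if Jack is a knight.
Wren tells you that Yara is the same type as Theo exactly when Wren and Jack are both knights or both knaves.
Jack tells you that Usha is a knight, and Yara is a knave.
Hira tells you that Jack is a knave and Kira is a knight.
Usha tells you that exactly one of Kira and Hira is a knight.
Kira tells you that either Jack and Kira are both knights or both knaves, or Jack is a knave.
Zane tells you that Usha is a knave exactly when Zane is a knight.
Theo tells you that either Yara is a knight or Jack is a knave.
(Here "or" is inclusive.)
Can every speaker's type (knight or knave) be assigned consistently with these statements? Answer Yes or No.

Yes

One consistent assignment: Yara=knave, Wren=knight, Jack=knave, Hira=knight, Usha=knave, Kira=knight, Zane=knight, Theo=knight.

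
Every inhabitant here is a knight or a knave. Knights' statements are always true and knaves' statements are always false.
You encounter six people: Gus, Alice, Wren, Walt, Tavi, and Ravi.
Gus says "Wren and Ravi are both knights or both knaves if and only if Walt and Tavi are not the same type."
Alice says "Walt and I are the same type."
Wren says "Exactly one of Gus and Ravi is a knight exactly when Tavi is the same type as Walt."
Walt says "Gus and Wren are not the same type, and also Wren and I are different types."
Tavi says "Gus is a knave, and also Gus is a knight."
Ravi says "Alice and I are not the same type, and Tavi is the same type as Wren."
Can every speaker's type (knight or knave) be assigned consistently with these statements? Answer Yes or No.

Yes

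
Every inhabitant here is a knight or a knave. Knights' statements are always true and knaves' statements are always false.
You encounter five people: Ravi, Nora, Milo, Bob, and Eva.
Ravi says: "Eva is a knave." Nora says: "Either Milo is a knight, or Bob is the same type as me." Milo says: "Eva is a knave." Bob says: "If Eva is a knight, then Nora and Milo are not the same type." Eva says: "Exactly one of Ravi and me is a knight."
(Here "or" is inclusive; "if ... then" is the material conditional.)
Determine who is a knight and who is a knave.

Since Ravi is a knave, "Eva is a knave" needs to be false, which holds.
Nora is a knight, so "either Milo is a knight, or Bob is the same type as me" must be True — and it is.
Milo is a knave; "Eva is a knave" is false, as required.
Bob is a knight; "if Eva is a knight, then Nora and Milo are not the same type" is True, as required.
As a knight, Eva's statement "exactly one of Ravi and me is a knight" should be True; it is.

Ravi is a knave, Nora is a knight, Milo is a knave, Bob is a knight, and Eva is a knight.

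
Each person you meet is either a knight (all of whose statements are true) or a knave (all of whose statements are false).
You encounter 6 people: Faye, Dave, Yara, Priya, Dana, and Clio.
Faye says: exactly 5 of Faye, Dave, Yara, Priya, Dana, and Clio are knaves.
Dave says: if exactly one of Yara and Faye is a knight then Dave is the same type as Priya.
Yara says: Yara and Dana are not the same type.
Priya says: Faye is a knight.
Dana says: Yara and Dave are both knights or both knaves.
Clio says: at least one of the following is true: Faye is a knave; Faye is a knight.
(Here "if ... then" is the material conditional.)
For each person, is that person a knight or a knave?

Faye is a knave; "exactly 5 of Faye, Dave, Yara, Priya, Dana, and Clio are knaves" is False, as required.
Dave is a knight, and the claim "if exactly one of Yara and Faye is a knight then Dave is the same type as Priya" is indeed True.
Yara (knave): "Yara and Dana are not the same type" — False. ✓
Priya (knave): "Faye is a knight" — False. ✓
Dana is a knave, and the claim "Yara and Dave are both knights or both knaves" is indeed False.
Clio is a knight; "at least one of the following is true: Faye is a knave; Faye is a knight" is True, as required.

Knights: Dave and Clio. Knaves: Faye, Yara, Priya, and Dana.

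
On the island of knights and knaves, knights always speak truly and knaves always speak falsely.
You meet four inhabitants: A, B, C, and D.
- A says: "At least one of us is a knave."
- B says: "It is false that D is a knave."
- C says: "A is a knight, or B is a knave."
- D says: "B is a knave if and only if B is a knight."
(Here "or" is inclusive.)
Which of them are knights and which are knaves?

A (knight): "at least one of us is a knave" — True. ✓
B (knave): "it is false that D is a knave" — false. ✓
C (knight): "A is a knight, or B is a knave" — True. ✓
As a knave, D's statement "B is a knave if and only if B is a knight" should be false; it is.

A is a knight, B is a knave, C is a knight, and D is a knave.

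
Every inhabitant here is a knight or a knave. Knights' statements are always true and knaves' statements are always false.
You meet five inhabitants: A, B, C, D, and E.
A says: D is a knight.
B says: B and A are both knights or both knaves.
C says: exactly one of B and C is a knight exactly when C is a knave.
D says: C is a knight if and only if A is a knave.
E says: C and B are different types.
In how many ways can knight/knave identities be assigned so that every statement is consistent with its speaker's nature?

Consistent assignments:
  A=knight, B=knave, C=knave, D=knight, E=knave

1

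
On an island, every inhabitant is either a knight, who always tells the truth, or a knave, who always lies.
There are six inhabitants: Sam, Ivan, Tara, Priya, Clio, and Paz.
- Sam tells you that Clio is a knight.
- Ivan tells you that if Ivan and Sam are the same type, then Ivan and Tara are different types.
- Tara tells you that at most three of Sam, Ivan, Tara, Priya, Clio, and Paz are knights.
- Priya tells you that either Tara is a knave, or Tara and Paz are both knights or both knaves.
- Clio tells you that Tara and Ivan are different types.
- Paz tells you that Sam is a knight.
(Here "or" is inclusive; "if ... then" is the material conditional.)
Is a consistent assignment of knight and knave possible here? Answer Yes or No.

Yes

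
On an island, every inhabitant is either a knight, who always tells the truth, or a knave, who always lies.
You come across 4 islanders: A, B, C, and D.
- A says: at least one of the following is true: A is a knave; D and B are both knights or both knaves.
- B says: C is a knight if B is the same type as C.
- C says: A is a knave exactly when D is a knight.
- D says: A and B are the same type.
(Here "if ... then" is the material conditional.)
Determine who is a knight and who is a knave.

Suppose A is a knave. Then A's statement "at least one of the following is true: A is a knave; D and B are both knights or both knaves" would have to be false. Checking the 8 ways to assign the others, none is consistent with every speaker.
(For instance, with B=knight, C=knave, D=knight, A's claim "at least one of the following is true: A is a knave; D and B are both knights or both knaves" comes out true where it would need to be false.)
So A must be a knight, making "at least one of the following is true: A is a knave; D and B are both knights or both knaves" true. Taking A=knight, B=knight, C=knave, D=knight, each remaining statement checks out:
  B (knight): "C is a knight if B is the same type as C" — true. ✓
  C (knave): "A is a knave exactly when D is a knight" — false. ✓
  D (knight): "A and B are the same type" — true. ✓
This is the unique consistent assignment.

A is a knight, B is a knight, C is a knave, and D is a knight.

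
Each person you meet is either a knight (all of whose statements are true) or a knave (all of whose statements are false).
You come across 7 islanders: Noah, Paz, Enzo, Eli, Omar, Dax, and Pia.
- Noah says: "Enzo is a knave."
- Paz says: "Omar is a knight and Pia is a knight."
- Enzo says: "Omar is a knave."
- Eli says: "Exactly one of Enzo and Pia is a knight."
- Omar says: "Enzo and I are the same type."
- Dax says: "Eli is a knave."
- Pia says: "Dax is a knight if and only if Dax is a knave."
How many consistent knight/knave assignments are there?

Consistent assignments:
  Noah=knave, Paz=knave, Enzo=knight, Eli=knight, Omar=knave, Dax=knave, Pia=knave

1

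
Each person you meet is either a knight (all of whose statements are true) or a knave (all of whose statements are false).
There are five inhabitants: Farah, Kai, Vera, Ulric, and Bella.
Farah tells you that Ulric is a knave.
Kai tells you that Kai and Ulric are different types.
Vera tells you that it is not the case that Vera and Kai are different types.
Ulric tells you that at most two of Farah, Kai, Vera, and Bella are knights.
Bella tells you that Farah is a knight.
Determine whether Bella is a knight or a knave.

Bella is a knight.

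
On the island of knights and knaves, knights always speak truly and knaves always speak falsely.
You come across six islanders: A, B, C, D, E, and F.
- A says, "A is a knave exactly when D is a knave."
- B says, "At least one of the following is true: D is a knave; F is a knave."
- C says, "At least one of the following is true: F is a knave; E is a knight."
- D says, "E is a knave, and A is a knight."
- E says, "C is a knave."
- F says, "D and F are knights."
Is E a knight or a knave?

E is a knave.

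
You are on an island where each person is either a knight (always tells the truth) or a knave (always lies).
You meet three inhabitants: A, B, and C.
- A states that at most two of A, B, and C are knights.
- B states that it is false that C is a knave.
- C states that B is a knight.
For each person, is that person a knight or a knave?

A is a knight, B is a knave, and C is a knave.

Since A is a knight, "at most two of A, B, and C are knights" needs to be true, which holds.
Since B is a knave, "it is false that C is a knave" needs to be False, which holds.
C is a knave, and the claim "B is a knight" is indeed False.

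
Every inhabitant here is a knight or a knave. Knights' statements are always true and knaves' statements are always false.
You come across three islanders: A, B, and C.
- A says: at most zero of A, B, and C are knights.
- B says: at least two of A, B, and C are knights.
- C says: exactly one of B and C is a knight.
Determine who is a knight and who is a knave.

A is a knave, B is a knave, and C is a knight.

As a knave, A's statement "at most zero of A, B, and C are knights" should be False; it is.
Since B is a knave, "at least two of A, B, and C are knights" needs to be False, which holds.
C is a knight; "exactly one of B and C is a knight" is True, as required.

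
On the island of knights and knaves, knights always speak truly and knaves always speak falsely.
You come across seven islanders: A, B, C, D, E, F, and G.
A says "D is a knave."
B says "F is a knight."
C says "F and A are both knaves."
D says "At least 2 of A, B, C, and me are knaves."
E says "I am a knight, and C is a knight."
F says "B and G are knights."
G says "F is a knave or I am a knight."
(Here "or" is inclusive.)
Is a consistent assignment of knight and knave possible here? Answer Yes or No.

Yes

One consistent assignment: A=knave, B=knight, C=knave, D=knight, E=knave, F=knight, G=knight.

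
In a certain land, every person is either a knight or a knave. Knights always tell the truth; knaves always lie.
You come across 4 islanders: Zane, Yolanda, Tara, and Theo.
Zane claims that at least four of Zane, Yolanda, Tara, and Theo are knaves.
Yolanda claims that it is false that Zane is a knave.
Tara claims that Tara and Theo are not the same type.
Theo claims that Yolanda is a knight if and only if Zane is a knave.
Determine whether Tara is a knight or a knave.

Tara is a knight.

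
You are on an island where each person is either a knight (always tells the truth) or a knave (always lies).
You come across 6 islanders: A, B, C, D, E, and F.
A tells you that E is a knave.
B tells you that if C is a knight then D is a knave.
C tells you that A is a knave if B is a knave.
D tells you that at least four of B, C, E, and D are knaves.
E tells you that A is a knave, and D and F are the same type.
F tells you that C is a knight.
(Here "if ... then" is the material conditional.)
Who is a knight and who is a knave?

A is a knight, and the claim "E is a knave" is indeed True.
Since B is a knight, "if C is a knight then D is a knave" needs to be True, which holds.
C is a knight, so "A is a knave if B is a knave" must be True — and it is.
As a knave, D's statement "at least four of B, C, E, and D are knaves" should be False; it is.
E is a knave, so "A is a knave, and D and F are the same type" must be False — and it is.
As a knight, F's statement "C is a knight" should be True; it is.

Knights: A, B, C, and F. Knaves: D and E.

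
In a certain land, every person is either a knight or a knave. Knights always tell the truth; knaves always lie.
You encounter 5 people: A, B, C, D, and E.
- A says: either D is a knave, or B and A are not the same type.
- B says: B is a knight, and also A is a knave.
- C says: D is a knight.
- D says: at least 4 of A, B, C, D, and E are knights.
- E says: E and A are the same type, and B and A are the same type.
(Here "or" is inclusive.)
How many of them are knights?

1

The unique consistent assignment is A=knight, B=knave, C=knave, D=knave, E=knave.
That has 1 knight.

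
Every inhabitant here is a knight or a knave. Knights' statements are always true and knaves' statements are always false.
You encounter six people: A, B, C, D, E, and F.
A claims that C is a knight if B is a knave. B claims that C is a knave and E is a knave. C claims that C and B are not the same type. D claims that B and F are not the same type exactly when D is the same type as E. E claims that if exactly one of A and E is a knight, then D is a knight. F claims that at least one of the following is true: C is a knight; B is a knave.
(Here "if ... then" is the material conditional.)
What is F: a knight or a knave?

F is a knight.

Consistent assignments: {A=knight, B=knave, C=knight, D=knight, E=knight, F=knight}; {A=knight, B=knave, C=knight, D=knave, E=knight, F=knight}; {A=knave, B=knave, C=knave, D=knight, E=knight, F=knight}
In every consistent assignment, F is a knight.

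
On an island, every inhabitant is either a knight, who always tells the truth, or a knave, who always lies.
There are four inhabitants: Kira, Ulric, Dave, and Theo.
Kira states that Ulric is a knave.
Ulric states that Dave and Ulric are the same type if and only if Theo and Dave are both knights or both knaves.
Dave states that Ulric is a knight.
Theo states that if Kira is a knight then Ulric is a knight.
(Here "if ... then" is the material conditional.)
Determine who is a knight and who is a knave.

Suppose Kira is a knight. Then Kira's statement "Ulric is a knave" would have to be true. Checking the 8 ways to assign the others, none is consistent with every speaker.
(For instance, with Ulric=knight, Dave=knight, Theo=knight, Kira's claim "Ulric is a knave" comes out false where it would need to be true.)
So Kira must be a knave, making "Ulric is a knave" false. Taking Kira=knave, Ulric=knight, Dave=knight, Theo=knight, each remaining statement checks out:
  Ulric (knight): "Dave and Ulric are the same type if and only if Theo and Dave are both knights or both knaves" — true. ✓
  Dave (knight): "Ulric is a knight" — true. ✓
  Theo (knight): "if Kira is a knight then Ulric is a knight" — true. ✓
This is the unique consistent assignment.

Knights: Ulric, Dave, and Theo. Knaves: Kira.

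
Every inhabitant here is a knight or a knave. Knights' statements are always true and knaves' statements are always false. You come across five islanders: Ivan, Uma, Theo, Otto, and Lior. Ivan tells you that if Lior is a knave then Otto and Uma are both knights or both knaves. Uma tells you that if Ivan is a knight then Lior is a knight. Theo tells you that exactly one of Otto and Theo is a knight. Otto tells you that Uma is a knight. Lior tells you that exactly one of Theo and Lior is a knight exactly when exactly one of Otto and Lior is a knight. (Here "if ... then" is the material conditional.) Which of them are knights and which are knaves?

Ivan (knight): "if Lior is a knave then Otto and Uma are both knights or both knaves" — True. ✓
Uma is a knave, so "if Ivan is a knight then Lior is a knight" must be False — and it is.
As a knight, Theo's statement "exactly one of Otto and Theo is a knight" should be True; it is.
Since Otto is a knave, "Uma is a knight" needs to be False, which holds.
Lior is a knave, so "exactly one of Theo and Lior is a knight exactly when exactly one of Otto and Lior is a knight" must be False — and it is.

Knights: Ivan and Theo. Knaves: Uma, Otto, and Lior.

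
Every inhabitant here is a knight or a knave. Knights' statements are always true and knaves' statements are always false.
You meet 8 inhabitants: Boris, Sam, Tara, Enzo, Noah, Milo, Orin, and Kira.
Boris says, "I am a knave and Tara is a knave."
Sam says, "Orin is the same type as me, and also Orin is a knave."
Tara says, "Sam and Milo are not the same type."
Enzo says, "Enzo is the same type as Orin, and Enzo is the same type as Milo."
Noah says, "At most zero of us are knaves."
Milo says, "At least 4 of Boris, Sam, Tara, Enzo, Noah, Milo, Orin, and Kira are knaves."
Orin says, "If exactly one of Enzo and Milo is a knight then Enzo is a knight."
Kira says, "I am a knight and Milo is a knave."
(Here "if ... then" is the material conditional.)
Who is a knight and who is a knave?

Boris is a knave, and the claim "I am a knave and Tara is a knave" is indeed False.
Sam is a knave; "Orin is the same type as me, and also Orin is a knave" is False, as required.
Since Tara is a knight, "Sam and Milo are not the same type" needs to be true, which holds.
Since Enzo is a knight, "Enzo is the same type as Orin, and Enzo is the same type as Milo" needs to be true, which holds.
Noah is a knave, so "at most zero of us are knaves" must be False — and it is.
As a knight, Milo's statement "at least 4 of Boris, Sam, Tara, Enzo, Noah, Milo, Orin, and Kira are knaves" should be true; it is.
Since Orin is a knight, "if exactly one of Enzo and Milo is a knight then Enzo is a knight" needs to be true, which holds.
Kira is a knave, so "I am a knight and Milo is a knave" must be False — and it is.

Boris is a knave, Sam is a knave, Tara is a knight, Enzo is a knight, Noah is a knave, Milo is a knight, Orin is a knight, and Kira is a knave.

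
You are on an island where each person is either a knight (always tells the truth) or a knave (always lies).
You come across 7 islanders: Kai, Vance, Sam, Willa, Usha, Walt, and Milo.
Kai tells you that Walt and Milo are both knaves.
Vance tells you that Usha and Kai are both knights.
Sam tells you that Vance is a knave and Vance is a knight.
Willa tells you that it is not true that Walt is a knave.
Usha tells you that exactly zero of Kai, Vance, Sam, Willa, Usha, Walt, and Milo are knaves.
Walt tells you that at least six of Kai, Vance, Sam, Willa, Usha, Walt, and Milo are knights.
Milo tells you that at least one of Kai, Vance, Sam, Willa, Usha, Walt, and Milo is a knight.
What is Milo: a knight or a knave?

Milo is a knight.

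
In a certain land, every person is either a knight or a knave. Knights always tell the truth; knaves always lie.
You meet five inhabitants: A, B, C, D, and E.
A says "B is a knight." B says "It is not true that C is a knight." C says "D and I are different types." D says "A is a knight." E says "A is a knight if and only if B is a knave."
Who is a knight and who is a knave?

A is a knave, B is a knave, C is a knight, D is a knave, and E is a knave.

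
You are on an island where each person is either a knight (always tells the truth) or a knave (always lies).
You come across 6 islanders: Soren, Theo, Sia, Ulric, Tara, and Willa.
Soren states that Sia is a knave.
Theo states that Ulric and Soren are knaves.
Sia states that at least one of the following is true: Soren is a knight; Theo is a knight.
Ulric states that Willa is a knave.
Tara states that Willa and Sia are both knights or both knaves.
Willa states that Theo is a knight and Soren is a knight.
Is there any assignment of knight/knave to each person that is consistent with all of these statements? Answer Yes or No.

No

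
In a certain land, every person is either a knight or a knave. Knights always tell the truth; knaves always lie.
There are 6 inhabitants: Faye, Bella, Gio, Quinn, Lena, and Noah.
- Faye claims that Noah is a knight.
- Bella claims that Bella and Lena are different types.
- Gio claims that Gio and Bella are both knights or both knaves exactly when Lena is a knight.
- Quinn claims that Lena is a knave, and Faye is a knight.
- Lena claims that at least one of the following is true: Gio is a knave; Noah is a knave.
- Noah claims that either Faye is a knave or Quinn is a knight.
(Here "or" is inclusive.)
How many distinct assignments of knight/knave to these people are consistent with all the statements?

1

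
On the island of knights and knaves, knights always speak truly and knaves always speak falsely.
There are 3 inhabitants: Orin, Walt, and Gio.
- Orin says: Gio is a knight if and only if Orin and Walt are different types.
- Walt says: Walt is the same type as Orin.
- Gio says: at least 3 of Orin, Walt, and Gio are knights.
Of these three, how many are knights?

2

The unique consistent assignment is Orin=knight, Walt=knight, Gio=knave.
That has 2 knights.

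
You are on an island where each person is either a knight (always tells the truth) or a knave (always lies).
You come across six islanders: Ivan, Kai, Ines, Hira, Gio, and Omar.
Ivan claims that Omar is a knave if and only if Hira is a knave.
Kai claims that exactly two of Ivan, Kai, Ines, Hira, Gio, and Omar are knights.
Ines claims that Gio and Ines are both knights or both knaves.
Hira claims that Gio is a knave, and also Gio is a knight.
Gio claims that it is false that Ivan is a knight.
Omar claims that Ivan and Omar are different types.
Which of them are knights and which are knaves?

Ivan is a knave, Kai is a knave, Ines is a knight, Hira is a knave, Gio is a knight, and Omar is a knight.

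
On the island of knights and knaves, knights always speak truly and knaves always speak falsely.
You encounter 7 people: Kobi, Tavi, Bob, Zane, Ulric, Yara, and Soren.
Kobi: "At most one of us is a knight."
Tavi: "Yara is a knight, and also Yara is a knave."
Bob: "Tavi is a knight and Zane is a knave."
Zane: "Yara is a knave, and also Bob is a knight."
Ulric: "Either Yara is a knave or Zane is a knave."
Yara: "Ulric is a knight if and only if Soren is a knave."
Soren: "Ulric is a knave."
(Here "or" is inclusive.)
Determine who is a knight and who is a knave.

Kobi is a knave, Tavi is a knave, Bob is a knave, Zane is a knave, Ulric is a knight, Yara is a knight, and Soren is a knave.

Kobi is a knave, so "at most one of us is a knight" must be false — and it is.
Tavi (knave): "Yara is a knight, and also Yara is a knave" — false. ✓
Bob (knave): "Tavi is a knight and Zane is a knave" — false. ✓
Zane (knave): "Yara is a knave, and also Bob is a knight" — false. ✓
Since Ulric is a knight, "either Yara is a knave or Zane is a knave" needs to be True, which holds.
Yara is a knight, and the claim "Ulric is a knight if and only if Soren is a knave" is indeed True.
As a knave, Soren's statement "Ulric is a knave" should be false; it is.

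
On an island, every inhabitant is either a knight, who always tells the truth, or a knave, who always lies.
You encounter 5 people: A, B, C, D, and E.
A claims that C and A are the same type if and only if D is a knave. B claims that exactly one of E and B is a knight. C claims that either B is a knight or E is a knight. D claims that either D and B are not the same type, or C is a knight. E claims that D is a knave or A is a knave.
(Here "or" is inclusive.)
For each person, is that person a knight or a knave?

Knights: A and D. Knaves: B, C, and E.

A is a knight; "C and A are the same type if and only if D is a knave" is true, as required.
B (knave): "exactly one of E and B is a knight" — false. ✓
Since C is a knave, "either B is a knight or E is a knight" needs to be false, which holds.
D is a knight, so "either D and B are not the same type, or C is a knight" must be true — and it is.
E is a knave, so "D is a knave or A is a knave" must be false — and it is.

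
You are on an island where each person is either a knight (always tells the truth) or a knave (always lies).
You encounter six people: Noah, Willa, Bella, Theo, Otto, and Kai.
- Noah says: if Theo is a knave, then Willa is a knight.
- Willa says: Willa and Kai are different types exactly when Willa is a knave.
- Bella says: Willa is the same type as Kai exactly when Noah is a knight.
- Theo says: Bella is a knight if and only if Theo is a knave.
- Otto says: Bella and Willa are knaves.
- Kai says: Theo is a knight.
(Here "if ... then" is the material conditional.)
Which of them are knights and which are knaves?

Noah is a knave, Willa is a knave, Bella is a knave, Theo is a knave, Otto is a knight, and Kai is a knave.

Noah (knave): "if Theo is a knave, then Willa is a knight" — False. ✓
Willa is a knave, and the claim "Willa and Kai are different types exactly when Willa is a knave" is indeed False.
Bella (knave): "Willa is the same type as Kai exactly when Noah is a knight" — False. ✓
As a knave, Theo's statement "Bella is a knight if and only if Theo is a knave" should be False; it is.
As a knight, Otto's statement "Bella and Willa are knaves" should be True; it is.
As a knave, Kai's statement "Theo is a knight" should be False; it is.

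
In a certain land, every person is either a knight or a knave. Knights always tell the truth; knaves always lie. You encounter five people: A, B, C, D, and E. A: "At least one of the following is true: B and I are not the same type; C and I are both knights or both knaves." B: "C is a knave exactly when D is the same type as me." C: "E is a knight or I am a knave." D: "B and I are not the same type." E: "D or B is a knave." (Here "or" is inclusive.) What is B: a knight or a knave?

B is a knave.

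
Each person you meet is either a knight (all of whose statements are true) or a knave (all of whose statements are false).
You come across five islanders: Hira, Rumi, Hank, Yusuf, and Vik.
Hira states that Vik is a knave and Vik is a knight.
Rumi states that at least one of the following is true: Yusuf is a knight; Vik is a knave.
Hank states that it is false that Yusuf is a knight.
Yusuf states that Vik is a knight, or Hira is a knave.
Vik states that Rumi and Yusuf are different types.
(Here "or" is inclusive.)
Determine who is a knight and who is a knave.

Hira is a knave, Rumi is a knight, Hank is a knave, Yusuf is a knight, and Vik is a knave.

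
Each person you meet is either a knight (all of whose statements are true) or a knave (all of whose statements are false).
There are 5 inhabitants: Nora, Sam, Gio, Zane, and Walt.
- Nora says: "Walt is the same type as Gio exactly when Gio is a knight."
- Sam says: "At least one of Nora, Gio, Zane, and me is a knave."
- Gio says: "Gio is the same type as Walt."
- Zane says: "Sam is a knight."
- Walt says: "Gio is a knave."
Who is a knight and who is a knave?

Knights: Nora, Sam, Zane, and Walt. Knaves: Gio.

Suppose Nora is a knave. Then Nora's statement "Walt is the same type as Gio exactly when Gio is a knight" would have to be false. Checking the 16 ways to assign the others, none is consistent with every speaker.
(For instance, with Sam=knight, Gio=knave, Zane=knight, Walt=knight, Nora's claim "Walt is the same type as Gio exactly when Gio is a knight" comes out true where it would need to be false.)
So Nora must be a knight, making "Walt is the same type as Gio exactly when Gio is a knight" true. Taking Nora=knight, Sam=knight, Gio=knave, Zane=knight, Walt=knight, each remaining statement checks out:
  Sam (knight): "at least one of Nora, Gio, Zane, and me is a knave" — true. ✓
  Gio (knave): "Gio is the same type as Walt" — false. ✓
  Zane (knight): "Sam is a knight" — true. ✓
  Walt (knight): "Gio is a knave" — true. ✓
This is the unique consistent assignment.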